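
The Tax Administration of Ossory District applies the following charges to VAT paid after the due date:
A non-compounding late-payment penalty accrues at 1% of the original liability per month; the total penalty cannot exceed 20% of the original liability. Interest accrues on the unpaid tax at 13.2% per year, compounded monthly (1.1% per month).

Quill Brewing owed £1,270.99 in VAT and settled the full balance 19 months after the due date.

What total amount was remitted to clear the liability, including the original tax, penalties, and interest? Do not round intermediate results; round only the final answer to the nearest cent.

£1,806.13

Penalty: 19 × 1% × £1,270.99 = £241.49… (below the 20% cap of £254.20…)
Interest: £1,270.99 × ((1 + 0.011)^19 − 1) = £1,270.99 × 0.2310394… = £293.6488…
Total = £1,270.99 + £241.4881 + £293.6488… = £1,806.13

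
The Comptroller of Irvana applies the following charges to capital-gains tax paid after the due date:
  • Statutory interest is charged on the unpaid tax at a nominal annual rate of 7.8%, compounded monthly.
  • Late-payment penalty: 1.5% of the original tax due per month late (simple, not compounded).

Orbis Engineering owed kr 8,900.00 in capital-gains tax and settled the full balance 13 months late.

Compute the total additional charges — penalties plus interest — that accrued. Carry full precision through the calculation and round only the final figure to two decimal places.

Late-payment penalty = 1.5% × kr 8,900.00 × 13 mo = kr 1,735.50
Interest (7.8%/yr ÷ 12 = 0.65%/month): kr 8,900.00 × ((1 + 0.0065)^13 − 1) = kr 782.0905…
Penalties + interest = kr 1,735.5000 + kr 782.0905… = kr 2,517.59

kr 2,517.59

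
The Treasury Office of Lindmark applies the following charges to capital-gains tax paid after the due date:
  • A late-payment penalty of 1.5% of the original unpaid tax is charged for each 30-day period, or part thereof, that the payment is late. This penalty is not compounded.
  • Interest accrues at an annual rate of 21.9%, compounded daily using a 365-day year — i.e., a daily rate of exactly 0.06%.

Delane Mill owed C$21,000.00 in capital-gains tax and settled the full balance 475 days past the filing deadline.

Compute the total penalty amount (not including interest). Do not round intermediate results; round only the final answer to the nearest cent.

Penalty periods: ⌈475/30⌉ = 16; penalty = 16 × 1.5% × C$21,000.00 = C$5,040.00

C$5,040.00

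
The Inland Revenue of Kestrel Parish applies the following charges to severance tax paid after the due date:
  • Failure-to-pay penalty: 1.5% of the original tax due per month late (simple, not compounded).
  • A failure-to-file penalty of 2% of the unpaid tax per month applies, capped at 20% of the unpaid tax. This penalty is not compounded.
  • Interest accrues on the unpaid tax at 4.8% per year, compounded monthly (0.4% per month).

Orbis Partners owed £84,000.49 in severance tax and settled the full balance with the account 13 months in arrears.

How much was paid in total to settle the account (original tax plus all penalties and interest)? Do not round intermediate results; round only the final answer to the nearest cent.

£121,655.09

Failure-to-file: 13 × 2% × £84,000.49 = £21,840.13…, capped at 20% × £84,000.49 = £16,800.10…
Failure-to-pay penalty = 1.5% × £84,000.49 × 13 mo = £16,380.10…
Interest: £84,000.49 × ((1 + 0.004)^13 − 1) = £84,000.49 × 0.0532665… = £4,474.4111…
Total = £84,000.49 + £33,180.1936… + £4,474.4111… = £121,655.09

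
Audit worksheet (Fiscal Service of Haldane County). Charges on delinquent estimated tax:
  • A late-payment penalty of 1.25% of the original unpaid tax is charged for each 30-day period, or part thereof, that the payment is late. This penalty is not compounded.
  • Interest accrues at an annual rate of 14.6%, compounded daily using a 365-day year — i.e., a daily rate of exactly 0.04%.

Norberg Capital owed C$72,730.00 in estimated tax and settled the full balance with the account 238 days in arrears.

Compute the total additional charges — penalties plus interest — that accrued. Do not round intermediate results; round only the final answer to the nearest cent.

Penalty periods: ⌈238/30⌉ = 8; penalty = 8 × 1.25% × C$72,730.00 = C$7,273.00
Interest: C$72,730.00 × ((1 + 0.0004)^238 − 1) = C$72,730.00 × 0.09985787… = C$7,262.6631…
Penalties + interest = C$7,273.0000 + C$7,262.6631… = C$14,535.66

C$14,535.66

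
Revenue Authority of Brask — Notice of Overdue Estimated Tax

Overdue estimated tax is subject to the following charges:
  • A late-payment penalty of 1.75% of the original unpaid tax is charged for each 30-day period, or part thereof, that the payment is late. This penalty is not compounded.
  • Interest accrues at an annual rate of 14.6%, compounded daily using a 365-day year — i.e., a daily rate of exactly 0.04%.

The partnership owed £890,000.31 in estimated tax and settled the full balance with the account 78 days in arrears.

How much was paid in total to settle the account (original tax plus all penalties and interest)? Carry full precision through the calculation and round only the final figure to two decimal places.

£964,925.33

Penalty periods: ⌈78/30⌉ = 3; penalty = 3 × 1.75% × £890,000.31 = £46,725.02…
Interest: £890,000.31 × ((1 + 0.0004)^78 − 1) = £890,000.31 × 0.03168539… = £28,200.0030…
Total = £890,000.31 + £46,725.0163… + £28,200.0030… = £964,925.33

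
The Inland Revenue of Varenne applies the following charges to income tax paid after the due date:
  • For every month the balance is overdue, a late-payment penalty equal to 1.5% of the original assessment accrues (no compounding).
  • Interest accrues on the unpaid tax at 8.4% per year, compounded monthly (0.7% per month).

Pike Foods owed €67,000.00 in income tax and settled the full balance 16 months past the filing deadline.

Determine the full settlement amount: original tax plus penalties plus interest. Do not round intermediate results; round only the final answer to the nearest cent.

Late-payment penalty = 1.5% × €67,000.00 × 16 mo = €16,080.00
Interest: €67,000.00 × ((1 + 0.007)^16 − 1) = €67,000.00 × 0.1180765… = €7,911.1271…
Total = €67,000.00 + €16,080.0000 + €7,911.1271… = €90,991.13

€90,991.13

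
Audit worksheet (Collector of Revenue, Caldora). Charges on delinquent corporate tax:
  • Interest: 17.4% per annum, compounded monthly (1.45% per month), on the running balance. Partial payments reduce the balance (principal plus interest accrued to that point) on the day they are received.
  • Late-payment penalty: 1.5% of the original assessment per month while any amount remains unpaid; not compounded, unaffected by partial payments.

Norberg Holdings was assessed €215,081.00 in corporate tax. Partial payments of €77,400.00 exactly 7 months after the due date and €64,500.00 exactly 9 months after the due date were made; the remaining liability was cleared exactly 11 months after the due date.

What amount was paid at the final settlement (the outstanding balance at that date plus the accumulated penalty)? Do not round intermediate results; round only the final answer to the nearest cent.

Balance at month 7: €215,081.0000 × (1 + 0.0145)^7 = €237,884.6431…
After €77,400.00 payment: €237,884.6431… − €77,400.00 = €160,484.6431…
Balance at month 9: €160,484.6431… × (1 + 0.0145)^2 = €165,172.4397…
After €64,500.00 payment: €165,172.4397… − €64,500.00 = €100,672.4397…
Balance at month 11: €100,672.4397… × (1 + 0.0145)^2 = €103,613.1068…
Penalty: 11 × 1.5% × €215,081.00 = €35,488.37…
Final settlement = outstanding balance + penalty = €103,613.1068… + €35,488.37… = €139,101.47

€139,101.47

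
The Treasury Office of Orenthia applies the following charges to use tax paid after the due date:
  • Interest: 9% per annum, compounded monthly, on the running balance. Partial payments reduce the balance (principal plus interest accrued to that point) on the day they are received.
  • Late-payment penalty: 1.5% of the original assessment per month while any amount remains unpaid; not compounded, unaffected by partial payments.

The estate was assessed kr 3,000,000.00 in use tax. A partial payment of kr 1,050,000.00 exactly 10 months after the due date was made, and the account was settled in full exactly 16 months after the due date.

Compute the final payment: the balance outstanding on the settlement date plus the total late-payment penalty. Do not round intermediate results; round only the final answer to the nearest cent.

kr 3,002,831.49

Monthly rate = 9% ÷ 12 = 0.75%
Balance at month 10: kr 3,000,000.0000 × (1 + 0.0075)^10 = kr 3,232,747.6364…
After kr 1,050,000.00 payment: kr 3,232,747.6364… − kr 1,050,000.00 = kr 2,182,747.6364…
Balance at month 16: kr 2,182,747.6364… × (1 + 0.0075)^6 = kr 2,282,831.4942…
Penalty: 16 × 1.5% × kr 3,000,000.00 = kr 720,000.00
Final settlement = outstanding balance + penalty = kr 2,282,831.4942… + kr 720,000.00 = kr 3,002,831.49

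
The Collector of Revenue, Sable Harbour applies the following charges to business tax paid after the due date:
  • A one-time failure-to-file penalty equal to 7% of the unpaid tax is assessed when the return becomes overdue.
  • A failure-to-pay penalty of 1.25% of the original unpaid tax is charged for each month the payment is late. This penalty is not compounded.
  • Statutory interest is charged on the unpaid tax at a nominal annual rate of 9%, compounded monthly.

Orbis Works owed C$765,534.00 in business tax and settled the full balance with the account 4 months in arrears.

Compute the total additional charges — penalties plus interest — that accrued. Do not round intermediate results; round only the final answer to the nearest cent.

C$115,089.76

Failure-to-file penalty: 7% × C$765,534.00 = C$53,587.38
Failure-to-pay penalty: 4 × 1.25% × C$765,534.00 = C$38,276.70
Interest (9%/yr ÷ 12 = 0.75%/month): C$765,534.00 × ((1 + 0.0075)^4 − 1) = C$23,225.6820…
Penalties + interest = C$91,864.0800 + C$23,225.6820… = C$115,089.76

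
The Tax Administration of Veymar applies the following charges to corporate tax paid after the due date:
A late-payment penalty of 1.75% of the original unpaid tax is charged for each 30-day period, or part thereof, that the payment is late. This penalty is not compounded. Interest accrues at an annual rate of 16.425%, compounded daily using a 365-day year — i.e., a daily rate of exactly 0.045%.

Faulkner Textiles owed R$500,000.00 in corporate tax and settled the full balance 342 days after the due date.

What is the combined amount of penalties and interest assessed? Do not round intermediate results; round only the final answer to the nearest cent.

R$188,166.93

Penalty periods: ⌈342/30⌉ = 12; penalty = 12 × 1.75% × R$500,000.00 = R$105,000.00
Interest: R$500,000.00 × ((1 + 0.00045)^342 − 1) = R$500,000.00 × 0.16633387… = R$83,166.9339…
Penalties + interest = R$105,000.0000 + R$83,166.9339… = R$188,166.93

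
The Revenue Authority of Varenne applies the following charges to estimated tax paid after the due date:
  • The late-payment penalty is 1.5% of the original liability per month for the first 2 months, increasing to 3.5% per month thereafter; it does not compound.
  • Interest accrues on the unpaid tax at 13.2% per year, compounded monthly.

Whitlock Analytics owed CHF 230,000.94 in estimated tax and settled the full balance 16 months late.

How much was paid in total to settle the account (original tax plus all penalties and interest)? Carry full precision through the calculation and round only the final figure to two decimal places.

CHF 393,598.94

Penalty, months 1–2: 2 × 1.5% × CHF 230,000.94 = CHF 6,900.03…
Penalty, months 3–16: 14 × 3.5% × CHF 230,000.94 = CHF 112,700.46…
Interest (13.2%/yr ÷ 12 = 1.1%/month): CHF 230,000.94 × ((1 + 0.011)^16 − 1) = CHF 43,997.5065…
Total = CHF 230,000.94 + CHF 119,600.4888 + CHF 43,997.5065… = CHF 393,598.94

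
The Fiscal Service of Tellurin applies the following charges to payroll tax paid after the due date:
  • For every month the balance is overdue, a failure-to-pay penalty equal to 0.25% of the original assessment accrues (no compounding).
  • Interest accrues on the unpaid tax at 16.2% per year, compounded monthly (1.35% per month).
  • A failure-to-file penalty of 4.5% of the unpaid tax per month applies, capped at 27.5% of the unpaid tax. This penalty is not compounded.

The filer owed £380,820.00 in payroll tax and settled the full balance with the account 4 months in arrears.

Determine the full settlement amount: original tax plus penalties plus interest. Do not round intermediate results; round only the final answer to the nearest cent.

£474,160.27

Failure-to-file: 4 × 4.5% × £380,820.00 = £68,547.60 (under the 27.5% cap)
Failure-to-pay penalty: 4 × 0.25% × £380,820.00 = £3,808.20
Interest: £380,820.00 × ((1 + 0.0135)^4 − 1) = £380,820.00 × 0.0551034… = £20,984.4672…
Total = £380,820.00 + £72,355.8000 + £20,984.4672… = £474,160.27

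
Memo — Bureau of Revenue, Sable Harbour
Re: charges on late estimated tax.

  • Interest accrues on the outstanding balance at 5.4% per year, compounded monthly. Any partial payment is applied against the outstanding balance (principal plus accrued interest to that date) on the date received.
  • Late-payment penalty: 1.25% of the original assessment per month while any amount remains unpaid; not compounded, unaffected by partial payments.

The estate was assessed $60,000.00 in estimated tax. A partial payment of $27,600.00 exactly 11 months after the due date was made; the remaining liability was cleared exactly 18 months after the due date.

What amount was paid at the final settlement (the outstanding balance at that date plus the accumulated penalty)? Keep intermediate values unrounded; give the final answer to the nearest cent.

Monthly rate = 5.4% ÷ 12 = 0.45%
Balance at month 11: $60,000.0000 × (1 + 0.0045)^11 = $63,037.7353…
After $27,600.00 payment: $63,037.7353… − $27,600.00 = $35,437.7353…
Balance at month 18: $35,437.7353… × (1 + 0.0045)^7 = $36,569.2074…
Penalty: 18 × 1.25% × $60,000.00 = $13,500.00
Final settlement = outstanding balance + penalty = $36,569.2074… + $13,500.00 = $50,069.21

$50,069.21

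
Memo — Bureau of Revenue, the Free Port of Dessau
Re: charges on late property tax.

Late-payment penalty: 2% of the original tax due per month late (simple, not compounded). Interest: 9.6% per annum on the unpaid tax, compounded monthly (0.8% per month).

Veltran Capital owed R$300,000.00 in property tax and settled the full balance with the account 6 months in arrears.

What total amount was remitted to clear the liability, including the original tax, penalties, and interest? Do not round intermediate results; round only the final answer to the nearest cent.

Late-payment penalty = 2% × R$300,000.00 × 6 mo = R$36,000.00
Interest: R$300,000.00 × ((1 + 0.008)^6 − 1) = R$300,000.00 × 0.0489703… = R$14,691.0905…
Total = R$300,000.00 + R$36,000.0000 + R$14,691.0905… = R$350,691.09

R$350,691.09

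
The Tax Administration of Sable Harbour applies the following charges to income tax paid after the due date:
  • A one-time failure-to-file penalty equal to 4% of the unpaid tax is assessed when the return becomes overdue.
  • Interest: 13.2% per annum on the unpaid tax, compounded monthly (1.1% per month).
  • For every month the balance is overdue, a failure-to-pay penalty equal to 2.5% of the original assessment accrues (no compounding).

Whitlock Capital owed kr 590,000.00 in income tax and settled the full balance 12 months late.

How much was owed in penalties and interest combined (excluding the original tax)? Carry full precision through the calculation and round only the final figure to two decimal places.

kr 283,368.86

Failure-to-file penalty: 4% × kr 590,000.00 = kr 23,600.00
Failure-to-pay penalty: 12 × 2.5% × kr 590,000.00 = kr 177,000.00
Interest: kr 590,000.00 × ((1 + 0.011)^12 − 1) = kr 590,000.00 × 0.1402862… = kr 82,768.8559…
Penalties + interest = kr 200,600.0000 + kr 82,768.8559… = kr 283,368.86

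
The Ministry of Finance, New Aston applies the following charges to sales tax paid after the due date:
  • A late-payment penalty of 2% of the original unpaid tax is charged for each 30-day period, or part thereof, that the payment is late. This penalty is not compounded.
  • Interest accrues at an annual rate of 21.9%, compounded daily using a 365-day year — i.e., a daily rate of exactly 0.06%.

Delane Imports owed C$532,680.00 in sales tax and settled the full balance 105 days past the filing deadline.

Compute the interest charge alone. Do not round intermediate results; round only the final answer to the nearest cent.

C$34,627.78

Interest: C$532,680.00 × ((1 + 0.0006)^105 − 1) = C$532,680.00 × 0.06500672… = C$34,627.7788…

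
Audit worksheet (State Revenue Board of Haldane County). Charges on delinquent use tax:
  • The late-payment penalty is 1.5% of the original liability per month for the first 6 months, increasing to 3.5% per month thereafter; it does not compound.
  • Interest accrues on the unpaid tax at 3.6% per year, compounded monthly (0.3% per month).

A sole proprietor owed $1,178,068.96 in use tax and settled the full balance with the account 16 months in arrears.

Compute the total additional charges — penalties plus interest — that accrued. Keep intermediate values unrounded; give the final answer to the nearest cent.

$576,187.95

Penalty, months 1–6: 6 × 1.5% × $1,178,068.96 = $106,026.21…
Penalty, months 7–16: 10 × 3.5% × $1,178,068.96 = $412,324.14…
Interest: $1,178,068.96 × ((1 + 0.003)^16 − 1) = $1,178,068.96 × 0.0490953… = $57,837.6119…
Penalties + interest = $518,350.3424 + $57,837.6119… = $576,187.95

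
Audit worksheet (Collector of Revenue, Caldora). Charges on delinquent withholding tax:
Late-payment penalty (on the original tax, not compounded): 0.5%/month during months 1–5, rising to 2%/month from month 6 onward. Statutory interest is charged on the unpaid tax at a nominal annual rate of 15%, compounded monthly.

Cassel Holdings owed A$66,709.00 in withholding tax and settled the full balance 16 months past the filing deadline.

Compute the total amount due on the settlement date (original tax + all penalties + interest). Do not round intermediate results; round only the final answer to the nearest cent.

A$97,721.32

Penalty, months 1–5: 5 × 0.5% × A$66,709.00 = A$1,667.73…
Penalty, months 6–16: 11 × 2% × A$66,709.00 = A$14,675.98
Interest (15%/yr ÷ 12 = 1.25%/month): A$66,709.00 × ((1 + 0.0125)^16 − 1) = A$14,668.6118…
Total = A$66,709.00 + A$16,343.7050 + A$14,668.6118… = A$97,721.32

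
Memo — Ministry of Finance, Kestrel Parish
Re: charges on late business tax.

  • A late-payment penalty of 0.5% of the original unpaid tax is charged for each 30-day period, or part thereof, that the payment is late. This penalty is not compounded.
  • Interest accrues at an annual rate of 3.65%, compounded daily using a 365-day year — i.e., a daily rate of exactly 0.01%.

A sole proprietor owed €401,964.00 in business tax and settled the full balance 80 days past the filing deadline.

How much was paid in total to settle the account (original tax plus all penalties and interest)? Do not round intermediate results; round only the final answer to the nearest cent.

Penalty periods: ⌈80/30⌉ = 3; penalty = 3 × 0.5% × €401,964.00 = €6,029.46
Interest: €401,964.00 × ((1 + 0.0001)^80 − 1) = €401,964.00 × 0.00803168… = €3,228.4472…
Total = €401,964.00 + €6,029.4600 + €3,228.4472… = €411,221.91

€411,221.91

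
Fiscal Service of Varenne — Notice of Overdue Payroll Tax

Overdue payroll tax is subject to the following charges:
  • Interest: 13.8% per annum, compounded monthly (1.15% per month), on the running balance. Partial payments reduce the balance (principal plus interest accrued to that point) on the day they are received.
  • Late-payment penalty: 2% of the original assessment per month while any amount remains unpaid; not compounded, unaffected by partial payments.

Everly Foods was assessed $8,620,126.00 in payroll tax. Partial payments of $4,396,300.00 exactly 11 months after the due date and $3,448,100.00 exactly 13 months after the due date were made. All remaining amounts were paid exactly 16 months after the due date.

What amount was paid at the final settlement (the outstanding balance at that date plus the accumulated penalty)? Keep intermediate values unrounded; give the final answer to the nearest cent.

Balance at month 11: $8,620,126.0000 × (1 + 0.0115)^11 = $9,775,486.3159…
After $4,396,300.00 payment: $9,775,486.3159… − $4,396,300.00 = $5,379,186.3159…
Balance at month 13: $5,379,186.3159… × (1 + 0.0115)^2 = $5,503,618.9985…
After $3,448,100.00 payment: $5,503,618.9985… − $3,448,100.00 = $2,055,518.9985…
Balance at month 16: $2,055,518.9985… × (1 + 0.0115)^3 = $2,127,253.0573…
Penalty: 16 × 2% × $8,620,126.00 = $2,758,440.32
Final settlement = outstanding balance + penalty = $2,127,253.0573… + $2,758,440.32 = $4,885,693.38

$4,885,693.38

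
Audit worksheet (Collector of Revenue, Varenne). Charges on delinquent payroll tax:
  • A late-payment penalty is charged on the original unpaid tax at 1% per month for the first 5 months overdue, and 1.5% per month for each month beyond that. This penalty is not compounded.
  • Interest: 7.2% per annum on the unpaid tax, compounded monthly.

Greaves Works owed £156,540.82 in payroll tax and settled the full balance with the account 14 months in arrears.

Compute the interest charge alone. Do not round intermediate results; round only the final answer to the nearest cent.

£13,674.77

Interest (7.2%/yr ÷ 12 = 0.6%/month): £156,540.82 × ((1 + 0.006)^14 − 1) = £13,674.7700…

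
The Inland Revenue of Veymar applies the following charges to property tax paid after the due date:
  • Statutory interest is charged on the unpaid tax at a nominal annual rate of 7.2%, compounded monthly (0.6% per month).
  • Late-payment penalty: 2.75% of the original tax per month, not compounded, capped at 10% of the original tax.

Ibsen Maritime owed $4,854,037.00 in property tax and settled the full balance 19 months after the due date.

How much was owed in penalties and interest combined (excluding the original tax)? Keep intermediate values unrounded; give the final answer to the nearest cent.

Penalty (uncapped): 19 × 2.75% × $4,854,037.00 = $2,536,234.33…; cap = 10% × $4,854,037.00 = $485,403.70 → penalty = $485,403.70
Interest: $4,854,037.00 × ((1 + 0.006)^19 − 1) = $4,854,037.00 × 0.1203704… = $584,282.4675…
Penalties + interest = $485,403.7000 + $584,282.4675… = $1,069,686.17

$1,069,686.17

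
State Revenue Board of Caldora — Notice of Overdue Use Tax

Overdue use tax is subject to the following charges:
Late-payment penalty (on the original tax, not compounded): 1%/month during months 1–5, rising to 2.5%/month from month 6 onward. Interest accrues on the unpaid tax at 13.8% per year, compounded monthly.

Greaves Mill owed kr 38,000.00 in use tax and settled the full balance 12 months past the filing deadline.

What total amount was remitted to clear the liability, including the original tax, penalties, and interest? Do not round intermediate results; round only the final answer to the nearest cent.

kr 52,138.73

Penalty, months 1–5: 5 × 1% × kr 38,000.00 = kr 1,900.00
Penalty, months 6–12: 7 × 2.5% × kr 38,000.00 = kr 6,650.00
Interest (13.8%/yr ÷ 12 = 1.15%/month): kr 38,000.00 × ((1 + 0.0115)^12 − 1) = kr 5,588.7326…
Total = kr 38,000.00 + kr 8,550.0000 + kr 5,588.7326… = kr 52,138.73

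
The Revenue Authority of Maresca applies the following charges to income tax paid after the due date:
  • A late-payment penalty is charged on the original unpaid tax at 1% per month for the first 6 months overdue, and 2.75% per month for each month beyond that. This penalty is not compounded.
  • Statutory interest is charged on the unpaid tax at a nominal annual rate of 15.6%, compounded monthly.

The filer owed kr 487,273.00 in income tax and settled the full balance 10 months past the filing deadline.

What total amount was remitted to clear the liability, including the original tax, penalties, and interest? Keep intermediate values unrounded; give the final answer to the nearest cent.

kr 637,292.04

Penalty, months 1–6: 6 × 1% × kr 487,273.00 = kr 29,236.38
Penalty, months 7–10: 4 × 2.75% × kr 487,273.00 = kr 53,600.03
Interest (15.6%/yr ÷ 12 = 1.3%/month): kr 487,273.00 × ((1 + 0.013)^10 − 1) = kr 67,182.6345…
Total = kr 487,273.00 + kr 82,836.4100 + kr 67,182.6345… = kr 637,292.04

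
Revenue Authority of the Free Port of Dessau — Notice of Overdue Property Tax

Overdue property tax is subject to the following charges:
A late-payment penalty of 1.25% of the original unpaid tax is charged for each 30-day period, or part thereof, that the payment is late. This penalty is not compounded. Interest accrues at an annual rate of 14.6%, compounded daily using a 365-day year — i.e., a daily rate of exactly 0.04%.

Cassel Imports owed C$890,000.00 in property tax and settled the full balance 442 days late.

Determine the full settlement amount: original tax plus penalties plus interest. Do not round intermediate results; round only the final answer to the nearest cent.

Penalty periods: ⌈442/30⌉ = 15; penalty = 15 × 1.25% × C$890,000.00 = C$166,875.00
Interest: C$890,000.00 × ((1 + 0.0004)^442 − 1) = C$890,000.00 × 0.19335020… = C$172,081.6819…
Total = C$890,000.00 + C$166,875.0000 + C$172,081.6819… = C$1,228,956.68

C$1,228,956.68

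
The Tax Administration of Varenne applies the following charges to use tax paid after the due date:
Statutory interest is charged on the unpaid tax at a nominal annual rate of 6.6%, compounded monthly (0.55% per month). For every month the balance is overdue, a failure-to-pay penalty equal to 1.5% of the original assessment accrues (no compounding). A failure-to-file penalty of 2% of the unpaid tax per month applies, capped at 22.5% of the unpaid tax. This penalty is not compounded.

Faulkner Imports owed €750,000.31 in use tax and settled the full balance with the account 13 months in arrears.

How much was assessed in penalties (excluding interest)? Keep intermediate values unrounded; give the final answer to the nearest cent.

Failure-to-file: 13 × 2% × €750,000.31 = €195,000.08…, capped at 22.5% × €750,000.31 = €168,750.07…
Failure-to-pay penalty = 1.5% × €750,000.31 × 13 mo = €146,250.06…
Total penalty = €168,750.07… + €146,250.06… = €315,000.13

€315,000.13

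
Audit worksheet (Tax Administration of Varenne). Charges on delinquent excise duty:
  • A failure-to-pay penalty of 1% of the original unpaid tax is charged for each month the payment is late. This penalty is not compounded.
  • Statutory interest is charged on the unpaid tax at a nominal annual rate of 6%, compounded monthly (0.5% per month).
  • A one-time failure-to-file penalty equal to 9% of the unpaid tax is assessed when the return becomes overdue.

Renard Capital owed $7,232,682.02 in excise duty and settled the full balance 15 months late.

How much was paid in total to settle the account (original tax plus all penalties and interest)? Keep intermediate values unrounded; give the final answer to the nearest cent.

$9,530,380.24

Failure-to-file penalty: 9% × $7,232,682.02 = $650,941.38…
Failure-to-pay penalty: 15 × 1% × $7,232,682.02 = $1,084,902.30…
Interest: $7,232,682.02 × ((1 + 0.005)^15 − 1) = $7,232,682.02 × 0.0776827… = $561,854.5394…
Total = $7,232,682.02 + $1,735,843.6848 + $561,854.5394… = $9,530,380.24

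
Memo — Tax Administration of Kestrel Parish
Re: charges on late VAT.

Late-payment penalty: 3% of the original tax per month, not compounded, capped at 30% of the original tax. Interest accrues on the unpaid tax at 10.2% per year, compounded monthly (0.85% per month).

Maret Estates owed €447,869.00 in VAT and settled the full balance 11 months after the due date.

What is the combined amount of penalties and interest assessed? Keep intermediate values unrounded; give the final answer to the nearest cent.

€178,062.33

Penalty (uncapped): 11 × 3% × €447,869.00 = €147,796.77; cap = 30% × €447,869.00 = €134,360.70 → penalty = €134,360.70
Interest: €447,869.00 × ((1 + 0.0085)^11 − 1) = €447,869.00 × 0.0975768… = €43,701.6346…
Penalties + interest = €134,360.7000 + €43,701.6346… = €178,062.33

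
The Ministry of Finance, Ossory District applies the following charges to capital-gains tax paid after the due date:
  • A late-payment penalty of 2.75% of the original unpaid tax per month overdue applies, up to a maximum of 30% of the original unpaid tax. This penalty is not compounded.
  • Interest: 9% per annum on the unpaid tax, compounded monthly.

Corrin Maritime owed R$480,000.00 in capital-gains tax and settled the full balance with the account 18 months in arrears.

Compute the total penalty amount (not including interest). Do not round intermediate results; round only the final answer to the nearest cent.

Penalty (uncapped): 18 × 2.75% × R$480,000.00 = R$237,600.00; cap = 30% × R$480,000.00 = R$144,000.00 → penalty = R$144,000.00

R$144,000.00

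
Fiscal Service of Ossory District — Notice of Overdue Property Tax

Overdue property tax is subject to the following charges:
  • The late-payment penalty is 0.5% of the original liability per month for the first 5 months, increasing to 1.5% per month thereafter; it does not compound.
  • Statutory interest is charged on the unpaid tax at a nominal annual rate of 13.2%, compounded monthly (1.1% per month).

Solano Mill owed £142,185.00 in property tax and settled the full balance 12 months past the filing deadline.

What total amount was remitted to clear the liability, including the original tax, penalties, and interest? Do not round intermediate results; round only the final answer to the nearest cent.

Penalty, months 1–5: 5 × 0.5% × £142,185.00 = £3,554.63…
Penalty, months 6–12: 7 × 1.5% × £142,185.00 = £14,929.43…
Interest: £142,185.00 × ((1 + 0.011)^12 − 1) = £142,185.00 × 0.1402862… = £19,946.5928…
Total = £142,185.00 + £18,484.0500 + £19,946.5928… = £180,615.64

£180,615.64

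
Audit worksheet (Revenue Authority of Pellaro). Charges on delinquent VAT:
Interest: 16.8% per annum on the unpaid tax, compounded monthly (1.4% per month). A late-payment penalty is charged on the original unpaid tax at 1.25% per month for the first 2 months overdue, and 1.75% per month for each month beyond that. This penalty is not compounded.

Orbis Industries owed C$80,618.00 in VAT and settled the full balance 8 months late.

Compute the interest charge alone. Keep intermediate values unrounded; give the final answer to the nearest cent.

C$9,484.25

Interest: C$80,618.00 × ((1 + 0.014)^8 − 1) = C$80,618.00 × 0.1176444… = C$9,484.2549…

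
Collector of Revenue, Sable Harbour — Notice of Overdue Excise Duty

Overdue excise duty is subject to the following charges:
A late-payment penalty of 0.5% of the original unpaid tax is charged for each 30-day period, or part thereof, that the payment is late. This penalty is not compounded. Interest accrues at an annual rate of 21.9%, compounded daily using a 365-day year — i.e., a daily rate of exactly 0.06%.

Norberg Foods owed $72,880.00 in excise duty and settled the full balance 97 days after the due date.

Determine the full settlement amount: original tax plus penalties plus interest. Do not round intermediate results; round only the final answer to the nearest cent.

$78,703.73

Penalty periods: ⌈97/30⌉ = 4; penalty = 4 × 0.5% × $72,880.00 = $1,457.60
Interest: $72,880.00 × ((1 + 0.0006)^97 − 1) = $72,880.00 × 0.05990846… = $4,366.1286…
Total = $72,880.00 + $1,457.6000 + $4,366.1286… = $78,703.73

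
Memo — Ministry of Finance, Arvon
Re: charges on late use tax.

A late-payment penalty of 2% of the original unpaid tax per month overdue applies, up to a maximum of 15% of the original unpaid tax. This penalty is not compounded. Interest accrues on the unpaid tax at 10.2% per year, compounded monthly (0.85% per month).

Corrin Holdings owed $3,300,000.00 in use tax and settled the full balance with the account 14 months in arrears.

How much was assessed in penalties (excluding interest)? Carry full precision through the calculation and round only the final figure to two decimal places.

Penalty (uncapped): 14 × 2% × $3,300,000.00 = $924,000.00; cap = 15% × $3,300,000.00 = $495,000.00 → penalty = $495,000.00

$495,000.00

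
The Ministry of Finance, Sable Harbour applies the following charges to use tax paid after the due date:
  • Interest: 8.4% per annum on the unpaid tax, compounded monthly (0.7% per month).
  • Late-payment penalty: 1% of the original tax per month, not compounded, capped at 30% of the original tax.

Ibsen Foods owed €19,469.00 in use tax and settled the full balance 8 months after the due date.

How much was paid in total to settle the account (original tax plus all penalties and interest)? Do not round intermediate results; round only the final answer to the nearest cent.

€22,143.87

Penalty: 8 × 1% × €19,469.00 = €1,557.52 (below the 30% cap of €5,840.70)
Interest: €19,469.00 × ((1 + 0.007)^8 − 1) = €19,469.00 × 0.0573914… = €1,117.3527…
Total = €19,469.00 + €1,557.5200 + €1,117.3527… = €22,143.87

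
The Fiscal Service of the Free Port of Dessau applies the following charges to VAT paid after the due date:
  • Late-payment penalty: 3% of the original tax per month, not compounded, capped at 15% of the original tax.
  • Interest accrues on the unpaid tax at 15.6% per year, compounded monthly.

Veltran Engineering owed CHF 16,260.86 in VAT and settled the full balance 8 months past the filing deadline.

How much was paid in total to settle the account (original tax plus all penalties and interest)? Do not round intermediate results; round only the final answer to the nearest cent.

Penalty (uncapped): 8 × 3% × CHF 16,260.86 = CHF 3,902.61…; cap = 15% × CHF 16,260.86 = CHF 2,439.13… → penalty = CHF 2,439.13…
Interest (15.6%/yr ÷ 12 = 1.3%/month): CHF 16,260.86 × ((1 + 0.013)^8 − 1) = CHF 1,770.1093…
Total = CHF 16,260.86 + CHF 2,439.1290 + CHF 1,770.1093… = CHF 20,470.10

CHF 20,470.10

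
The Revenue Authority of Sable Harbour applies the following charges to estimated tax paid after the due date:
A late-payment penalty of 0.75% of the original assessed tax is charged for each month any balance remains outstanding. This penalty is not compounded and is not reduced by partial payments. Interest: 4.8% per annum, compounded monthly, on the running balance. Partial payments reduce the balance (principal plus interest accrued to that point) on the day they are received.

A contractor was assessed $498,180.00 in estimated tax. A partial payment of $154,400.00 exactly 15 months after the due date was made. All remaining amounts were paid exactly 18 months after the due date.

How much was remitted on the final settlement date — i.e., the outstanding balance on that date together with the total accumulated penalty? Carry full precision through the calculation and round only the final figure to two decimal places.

Monthly rate = 4.8% ÷ 12 = 0.4%
Balance at month 15: $498,180.0000 × (1 + 0.004)^15 = $528,922.4250…
After $154,400.00 payment: $528,922.4250… − $154,400.00 = $374,522.4250…
Balance at month 18: $374,522.4250… × (1 + 0.004)^3 = $379,034.6952…
Penalty: 18 × 0.75% × $498,180.00 = $67,254.30
Final settlement = outstanding balance + penalty = $379,034.6952… + $67,254.30 = $446,289.00

$446,289.00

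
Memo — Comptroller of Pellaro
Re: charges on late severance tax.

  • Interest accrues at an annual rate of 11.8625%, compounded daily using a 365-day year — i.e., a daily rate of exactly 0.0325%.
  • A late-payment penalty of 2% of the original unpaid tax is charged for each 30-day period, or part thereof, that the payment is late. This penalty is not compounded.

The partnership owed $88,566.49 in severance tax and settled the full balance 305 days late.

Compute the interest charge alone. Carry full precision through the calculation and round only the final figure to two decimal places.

Interest: $88,566.49 × ((1 + 0.000325)^305 − 1) = $88,566.49 × 0.10418653… = $9,227.4356…

$9,227.44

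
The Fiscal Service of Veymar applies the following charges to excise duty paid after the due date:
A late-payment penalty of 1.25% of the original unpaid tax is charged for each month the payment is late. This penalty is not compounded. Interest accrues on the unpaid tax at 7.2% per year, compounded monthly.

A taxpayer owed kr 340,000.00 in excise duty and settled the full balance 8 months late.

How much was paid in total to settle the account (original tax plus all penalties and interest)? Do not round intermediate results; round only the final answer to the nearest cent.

Late-payment penalty = 1.25% × kr 340,000.00 × 8 mo = kr 34,000.00
Interest (7.2%/yr ÷ 12 = 0.6%/month): kr 340,000.00 × ((1 + 0.006)^8 − 1) = kr 16,666.8636…
Total = kr 340,000.00 + kr 34,000.0000 + kr 16,666.8636… = kr 390,666.86

kr 390,666.86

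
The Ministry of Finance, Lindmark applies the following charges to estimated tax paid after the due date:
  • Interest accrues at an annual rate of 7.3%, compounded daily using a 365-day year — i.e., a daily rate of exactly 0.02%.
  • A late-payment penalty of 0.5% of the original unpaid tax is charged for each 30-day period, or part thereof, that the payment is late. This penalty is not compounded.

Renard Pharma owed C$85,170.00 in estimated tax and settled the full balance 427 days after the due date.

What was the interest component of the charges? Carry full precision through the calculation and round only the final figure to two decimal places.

Interest: C$85,170.00 × ((1 + 0.0002)^427 − 1) = C$85,170.00 × 0.08914334… = C$7,592.3383…

C$7,592.34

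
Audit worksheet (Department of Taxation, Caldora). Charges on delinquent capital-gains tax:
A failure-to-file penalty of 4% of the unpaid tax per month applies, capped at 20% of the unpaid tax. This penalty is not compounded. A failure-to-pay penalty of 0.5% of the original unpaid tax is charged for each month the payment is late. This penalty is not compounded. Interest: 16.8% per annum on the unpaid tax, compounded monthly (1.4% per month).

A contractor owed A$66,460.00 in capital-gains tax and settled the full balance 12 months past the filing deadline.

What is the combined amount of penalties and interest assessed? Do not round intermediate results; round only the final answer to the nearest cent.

Failure-to-file: 12 × 4% × A$66,460.00 = A$31,900.80, capped at 20% × A$66,460.00 = A$13,292.00
Failure-to-pay penalty = 0.5% × A$66,460.00 × 12 mo = A$3,987.60
Interest: A$66,460.00 × ((1 + 0.014)^12 − 1) = A$66,460.00 × 0.1815591… = A$12,066.4197…
Penalties + interest = A$17,279.6000 + A$12,066.4197… = A$29,346.02

A$29,346.02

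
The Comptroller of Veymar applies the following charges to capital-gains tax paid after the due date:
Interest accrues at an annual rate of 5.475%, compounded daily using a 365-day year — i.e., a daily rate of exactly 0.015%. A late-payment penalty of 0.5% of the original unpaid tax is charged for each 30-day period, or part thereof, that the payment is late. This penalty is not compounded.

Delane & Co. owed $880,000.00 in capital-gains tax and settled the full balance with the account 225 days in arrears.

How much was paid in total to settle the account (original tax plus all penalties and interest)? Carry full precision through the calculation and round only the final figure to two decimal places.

Penalty periods: ⌈225/30⌉ = 8; penalty = 8 × 0.5% × $880,000.00 = $35,200.00
Interest: $880,000.00 × ((1 + 0.00015)^225 − 1) = $880,000.00 × 0.03432338… = $30,204.5700…
Total = $880,000.00 + $35,200.0000 + $30,204.5700… = $945,404.57

$945,404.57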